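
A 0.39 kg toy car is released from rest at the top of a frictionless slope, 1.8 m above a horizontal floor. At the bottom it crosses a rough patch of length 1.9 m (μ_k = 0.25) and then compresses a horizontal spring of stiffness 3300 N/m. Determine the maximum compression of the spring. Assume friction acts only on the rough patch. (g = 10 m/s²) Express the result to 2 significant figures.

Initial energy: E₁ = mgh = (0.39)(10)(1.8) = 7.0200 J
Friction removes W_f = μ_k mg d = (0.25)(0.39)(10)(1.9) = 1.853 J
Energy reaching the spring: E = 7.0200 − 1.853 = 5.1675 J
At max compression ½kx² = E ⇒ x = √(2E/k) = √(2 × 5.1675/3300) = 0.05596 m

x = 0.056 m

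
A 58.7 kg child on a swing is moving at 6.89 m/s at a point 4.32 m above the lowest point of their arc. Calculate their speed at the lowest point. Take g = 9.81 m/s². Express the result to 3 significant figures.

v = 11.5 m/s

Energy conservation between the two points: ½mv₀² + mgh = ½mv²
v² = v₀² + 2gh = (6.89)² + 2(9.81)(4.32) = 132.23
v = √132.23 = 11.50 m/s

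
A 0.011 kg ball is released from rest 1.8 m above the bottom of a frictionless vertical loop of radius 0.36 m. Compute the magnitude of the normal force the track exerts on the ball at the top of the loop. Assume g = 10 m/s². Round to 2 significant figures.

Energy from release to top (height 2r): mgh = ½mv_top² + mg(2r)
v_top² = 2g(h − 2r) = 2(10)(1.8 − 0.7200) = 21.600 m²/s²
At the top, both N and weight point toward the centre: N + mg = mv_top²/r
N = m(v_top²/r − g) = 0.011(21.600/0.36 − 10) = 0.5500 N

N = 0.55 N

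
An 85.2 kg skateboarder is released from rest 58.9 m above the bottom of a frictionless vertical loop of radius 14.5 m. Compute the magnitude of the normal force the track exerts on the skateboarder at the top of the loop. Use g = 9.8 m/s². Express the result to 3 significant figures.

N = 2610 N

Energy from release to top (height 2r): mgh = ½mv_top² + mg(2r)
v_top² = 2g(h − 2r) = 2(9.8)(58.9 − 29.00) = 586.04 m²/s²
At the top, both N and weight point toward the centre: N + mg = mv_top²/r
N = m(v_top²/r − g) = 85.2(586.04/14.5 − 9.8) = 2609 N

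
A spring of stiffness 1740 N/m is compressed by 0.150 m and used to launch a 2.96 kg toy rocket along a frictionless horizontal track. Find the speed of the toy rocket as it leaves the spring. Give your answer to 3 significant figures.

Conservation of energy: ½kx² = ½mv²
v = x√(k/m) = 0.150 × √(1740/2.96) = 3.637 m/s

v = 3.64 m/s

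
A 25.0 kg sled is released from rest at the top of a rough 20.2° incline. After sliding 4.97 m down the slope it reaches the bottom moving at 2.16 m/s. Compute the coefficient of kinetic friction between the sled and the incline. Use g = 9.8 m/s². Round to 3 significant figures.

μ_k = 0.317

mgh = ½mv² + μ_k (mg cosθ) L, with h = L sinθ
mgL sinθ = 420.45 J; ½mv² = 58.320 J
W_f = 420.45 − 58.320 = 362.1 J
μ_k = W_f/(mg cosθ · L) = 362.1/(229.9 × 4.97) = 0.3169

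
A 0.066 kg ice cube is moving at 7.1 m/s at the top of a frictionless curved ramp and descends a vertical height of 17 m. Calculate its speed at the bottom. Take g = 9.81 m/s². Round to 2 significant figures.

v = 20 m/s

Energy conservation between the two points: ½mv₀² + mgh = ½mv²
v² = v₀² + 2gh = (7.1)² + 2(9.81)(17) = 383.95
v = √383.95 = 19.59 m/s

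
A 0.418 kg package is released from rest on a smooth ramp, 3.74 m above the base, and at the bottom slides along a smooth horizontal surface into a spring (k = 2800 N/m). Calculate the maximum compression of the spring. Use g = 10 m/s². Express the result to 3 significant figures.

x = 0.106 m

At max compression the package is momentarily at rest: mgh = ½kx²
x = √(2mgh/k) = √(2 × 0.418 × 10 × 3.74 / 2800) = 0.1057 m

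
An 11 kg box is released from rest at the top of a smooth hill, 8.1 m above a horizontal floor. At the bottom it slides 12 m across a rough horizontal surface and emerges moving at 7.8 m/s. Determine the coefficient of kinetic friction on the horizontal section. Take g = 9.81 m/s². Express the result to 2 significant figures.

μ_k = 0.42

Energy at the top = energy at the end + work done against friction:
mgh = ½mv² + μ_k m g d
mgh = 874.07 J; ½mv² = 334.62 J
W_f = 874.07 − 334.62 = 539.5 J
μ_k = W_f/(mg·d) = 539.5/(107.9 × 12) = 0.4166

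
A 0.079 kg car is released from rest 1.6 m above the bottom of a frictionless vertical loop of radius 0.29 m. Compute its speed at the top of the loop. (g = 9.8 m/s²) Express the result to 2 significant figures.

v = 4.5 m/s

Energy conservation: mgh = ½mv_top² + mg(2r)
v_top² = 2g(h − 2r) = 2(9.8)(1.6 − 0.5800) = 19.99
v_top = 4.471 m/s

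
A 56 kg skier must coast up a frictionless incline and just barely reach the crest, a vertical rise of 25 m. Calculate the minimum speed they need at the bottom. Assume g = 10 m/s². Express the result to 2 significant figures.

At the top they are momentarily at rest, so all KE converts to PE: ½mv² = mgh
v = √(2gh) = √(2 × 10 × 25) = 22.36 m/s

v = 22 m/s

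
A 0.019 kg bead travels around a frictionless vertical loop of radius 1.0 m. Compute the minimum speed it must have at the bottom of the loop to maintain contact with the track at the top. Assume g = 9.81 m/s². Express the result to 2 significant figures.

At the top: mg = mv_top²/r ⇒ v_top² = gr = 9.810 m²/s²
Energy from bottom to top (height 2r): ½mv_bot² = ½mv_top² + mg(2r)
v_bot² = gr + 4gr = 5gr = 49.05
v_bot = √(5gr) = 7.004 m/s

v = 7.0 m/s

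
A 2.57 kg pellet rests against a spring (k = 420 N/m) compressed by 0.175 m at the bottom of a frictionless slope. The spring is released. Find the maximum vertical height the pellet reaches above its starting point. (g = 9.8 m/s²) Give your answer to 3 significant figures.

All spring PE becomes gravitational PE at the highest point: ½kx² = mgh
h = kx²/(2mg) = (420)(0.175)²/(2 × 2.57 × 9.8) = 0.2554 m

h = 0.255 m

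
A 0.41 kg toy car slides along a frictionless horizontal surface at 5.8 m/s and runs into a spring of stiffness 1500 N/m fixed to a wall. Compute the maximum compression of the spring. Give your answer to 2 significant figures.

x = 0.096 m

At max compression the car is momentarily at rest: ½mv² = ½kx²
x = v√(m/k) = 5.8 × √(0.41/1500) = 0.09589 m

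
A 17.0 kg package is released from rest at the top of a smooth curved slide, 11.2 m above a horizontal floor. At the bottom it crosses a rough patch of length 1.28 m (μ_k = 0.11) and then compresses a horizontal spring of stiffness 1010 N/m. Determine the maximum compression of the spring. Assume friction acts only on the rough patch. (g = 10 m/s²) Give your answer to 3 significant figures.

x = 1.93 m

Initial energy: E₁ = mgh = (17.0)(10)(11.2) = 1904.0 J
Friction removes W_f = μ_k mg d = (0.11)(17.0)(10)(1.28) = 23.94 J
Energy reaching the spring: E = 1904.0 − 23.94 = 1880.1 J
At max compression ½kx² = E ⇒ x = √(2E/k) = √(2 × 1880.1/1010) = 1.929 m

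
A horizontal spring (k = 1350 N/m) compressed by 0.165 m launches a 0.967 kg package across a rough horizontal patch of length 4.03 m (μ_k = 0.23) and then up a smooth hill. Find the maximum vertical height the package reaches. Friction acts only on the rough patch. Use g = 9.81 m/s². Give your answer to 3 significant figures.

h = 1.01 m

Spring energy: E₀ = ½kx² = ½(1350)(0.165)² = 18.377 J
Friction: W_f = μ_k mg d = (0.23)(0.967)(9.81)(4.03) = 8.793 J
Energy at base of ramp: E = 18.377 − 8.793 = 9.5841 J
At max height all remaining energy is PE: mgh = E ⇒ h = E/(mg) = 9.5841/(0.967 × 9.81) = 1.010 m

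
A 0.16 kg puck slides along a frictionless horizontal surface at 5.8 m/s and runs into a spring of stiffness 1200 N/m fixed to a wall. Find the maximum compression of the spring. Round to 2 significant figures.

x = 0.067 m

At max compression the puck is momentarily at rest: ½mv² = ½kx²
x = v√(m/k) = 5.8 × √(0.16/1200) = 0.06697 m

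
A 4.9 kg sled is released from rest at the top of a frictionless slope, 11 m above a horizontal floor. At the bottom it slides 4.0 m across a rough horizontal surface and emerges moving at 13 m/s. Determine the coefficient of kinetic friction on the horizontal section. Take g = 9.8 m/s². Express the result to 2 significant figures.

Applying the work–energy principle:
mgh = ½mv² + μ_k m g d
mgh = 528.22 J; ½mv² = 414.05 J
W_f = 528.22 − 414.05 = 114.2 J
μ_k = W_f/(mg·d) = 114.2/(48.02 × 4.0) = 0.5944

μ_k = 0.59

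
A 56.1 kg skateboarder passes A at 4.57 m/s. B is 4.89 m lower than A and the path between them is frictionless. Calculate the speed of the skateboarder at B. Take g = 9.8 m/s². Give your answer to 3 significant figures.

v = 10.8 m/s

Equating total energy at the two states: ½mv₀² + mgh = ½mv²
v² = v₀² + 2gh = (4.57)² + 2(9.8)(4.89) = 116.73
v = √116.73 = 10.80 m/s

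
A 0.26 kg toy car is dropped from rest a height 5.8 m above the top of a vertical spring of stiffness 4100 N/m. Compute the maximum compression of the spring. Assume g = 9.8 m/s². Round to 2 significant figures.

Measuring PE from the top of the relaxed spring, at max compression the car has dropped H + x with zero KE, so:
mg(H + x) = ½kx²
½(4100)x² − (0.26)(9.8)x − (0.26)(9.8)(5.8) = 0
2050x² − 2.548x − 14.78 = 0
x = [2.548 + √(6.492 + 121183)]/(2 × 2050) = 0.08553 m

x = 0.086 m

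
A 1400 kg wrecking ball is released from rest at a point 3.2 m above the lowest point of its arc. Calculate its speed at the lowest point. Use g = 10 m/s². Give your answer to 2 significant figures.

By conservation of mechanical energy, mgh = ½mv²
The mass cancels from both sides.
v = √(2gh) = √(2 × 10 × 3.2) = √64.000 = 8.000 m/s

v = 8.0 m/s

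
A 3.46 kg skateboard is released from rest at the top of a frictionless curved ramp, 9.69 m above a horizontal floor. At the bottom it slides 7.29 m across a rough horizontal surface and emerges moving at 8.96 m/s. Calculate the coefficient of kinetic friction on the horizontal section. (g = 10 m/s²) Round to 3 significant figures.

Energy bookkeeping (friction removes W_f = μ_k N d):
mgh = ½mv² + μ_k m g d
mgh = 335.27 J; ½mv² = 138.89 J
W_f = 335.27 − 138.89 = 196.4 J
μ_k = W_f/(mg·d) = 196.4/(34.60 × 7.29) = 0.7786

μ_k = 0.779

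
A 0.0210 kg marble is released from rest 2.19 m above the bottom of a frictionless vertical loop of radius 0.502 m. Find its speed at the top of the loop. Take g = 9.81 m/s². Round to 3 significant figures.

v = 4.82 m/s

Energy conservation: mgh = ½mv_top² + mg(2r)
v_top² = 2g(h − 2r) = 2(9.81)(2.19 − 1.004) = 23.27
v_top = 4.824 m/s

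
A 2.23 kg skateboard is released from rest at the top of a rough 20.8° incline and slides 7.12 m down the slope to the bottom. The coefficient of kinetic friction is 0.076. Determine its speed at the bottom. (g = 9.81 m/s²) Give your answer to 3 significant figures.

v = 6.30 m/s

Taking the bottom as reference, mgh = ½mv² + μ_k N L with h = L sinθ, N = mg cosθ:
mgh = mgL sinθ = (2.23)(9.81)(7.12)sin20.8° = 55.311 J
W_f = μ_k mg cosθ · L = (0.076)(2.23)(9.81)cos20.8°·7.12 = 11.07 J
½mv² = 55.311 − 11.07 = 44.245 J
v = √(2 × 44.245/2.23) = 6.299 m/s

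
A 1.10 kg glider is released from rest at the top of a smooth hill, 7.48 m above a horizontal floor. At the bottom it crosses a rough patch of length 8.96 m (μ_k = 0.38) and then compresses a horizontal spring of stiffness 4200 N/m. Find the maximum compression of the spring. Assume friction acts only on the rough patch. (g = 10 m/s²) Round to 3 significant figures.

Initial energy: E₁ = mgh = (1.10)(10)(7.48) = 82.280 J
Friction removes W_f = μ_k mg d = (0.38)(1.10)(10)(8.96) = 37.45 J
Energy reaching the spring: E = 82.280 − 37.45 = 44.827 J
At max compression ½kx² = E ⇒ x = √(2E/k) = √(2 × 44.827/4200) = 0.1461 m

x = 0.146 m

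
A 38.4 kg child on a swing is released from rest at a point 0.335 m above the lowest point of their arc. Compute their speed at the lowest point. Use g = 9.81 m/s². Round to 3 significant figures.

Equating total energy at the two states: mgh = ½mv²
v = √(2gh) = √(2 × 9.81 × 0.335) = √6.5727 = 2.564 m/s

v = 2.56 m/s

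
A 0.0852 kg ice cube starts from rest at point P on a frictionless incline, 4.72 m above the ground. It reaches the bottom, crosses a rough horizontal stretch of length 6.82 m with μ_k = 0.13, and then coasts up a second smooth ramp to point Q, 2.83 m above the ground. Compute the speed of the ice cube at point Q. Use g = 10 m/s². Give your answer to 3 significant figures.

v = 4.48 m/s

Energy at P: mgh₁ = (0.0852)(10)(4.72) = 4.0214 J
Friction loss: W_f = μ_k mg d = 0.7554 J
At Q: ½mv² + mgh₂ = mgh₁ − W_f
½mv² = 4.0214 − 0.7554 − 2.4112 = 0.85490 J
v = √(2 × 0.85490/0.0852) = 4.480 m/s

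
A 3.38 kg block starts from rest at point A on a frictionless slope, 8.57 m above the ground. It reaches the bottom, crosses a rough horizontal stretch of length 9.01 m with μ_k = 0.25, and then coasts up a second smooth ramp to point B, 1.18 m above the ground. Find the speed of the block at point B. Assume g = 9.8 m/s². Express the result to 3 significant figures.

Energy at A: mgh₁ = (3.38)(9.8)(8.57) = 283.87 J
Friction loss: W_f = μ_k mg d = 74.61 J
At B: ½mv² + mgh₂ = mgh₁ − W_f
½mv² = 283.87 − 74.61 − 39.086 = 170.17 J
v = √(2 × 170.17/3.38) = 10.03 m/s

v = 10.0 m/s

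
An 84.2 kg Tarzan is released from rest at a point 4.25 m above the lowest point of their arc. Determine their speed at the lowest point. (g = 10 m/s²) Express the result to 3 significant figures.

v = 9.22 m/s

Equating total energy at the two states: mgh = ½mv²
v = √(2gh) = √(2 × 10 × 4.25) = √85.000 = 9.220 m/s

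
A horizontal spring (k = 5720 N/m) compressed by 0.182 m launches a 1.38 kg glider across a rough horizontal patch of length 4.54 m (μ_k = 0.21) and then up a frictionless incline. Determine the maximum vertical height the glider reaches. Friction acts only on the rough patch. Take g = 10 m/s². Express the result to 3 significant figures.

Spring energy: E₀ = ½kx² = ½(5720)(0.182)² = 94.735 J
Friction: W_f = μ_k mg d = (0.21)(1.38)(10)(4.54) = 13.16 J
Energy at base of ramp: E = 94.735 − 13.16 = 81.578 J
At max height all remaining energy is PE: mgh = E ⇒ h = E/(mg) = 81.578/(1.38 × 10) = 5.911 m

h = 5.91 m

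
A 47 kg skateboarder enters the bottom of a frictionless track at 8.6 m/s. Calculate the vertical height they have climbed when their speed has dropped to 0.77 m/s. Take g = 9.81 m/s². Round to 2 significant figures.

h = 3.7 m

Energy balance between the two points: ½mv₁² = ½mv₂² + mgh
h = (v₁² − v₂²)/(2g) = (8.6² − 0.77²)/(2 × 9.81) = 3.739 m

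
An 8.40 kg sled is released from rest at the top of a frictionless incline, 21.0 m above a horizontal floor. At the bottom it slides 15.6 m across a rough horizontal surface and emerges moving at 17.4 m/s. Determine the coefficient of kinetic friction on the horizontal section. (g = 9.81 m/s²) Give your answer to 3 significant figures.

μ_k = 0.357

Applying the work–energy principle:
mgh = ½mv² + μ_k m g d
mgh = 1730.5 J; ½mv² = 1271.6 J
W_f = 1730.5 − 1271.6 = 458.9 J
μ_k = W_f/(mg·d) = 458.9/(82.40 × 15.6) = 0.3570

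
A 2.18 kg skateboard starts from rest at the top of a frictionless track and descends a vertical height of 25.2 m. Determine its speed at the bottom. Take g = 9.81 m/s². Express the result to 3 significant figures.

v = 22.2 m/s

Energy conservation between the two points: mgh = ½mv²
v = √(2gh) = √(2 × 9.81 × 25.2) = √494.42 = 22.24 m/s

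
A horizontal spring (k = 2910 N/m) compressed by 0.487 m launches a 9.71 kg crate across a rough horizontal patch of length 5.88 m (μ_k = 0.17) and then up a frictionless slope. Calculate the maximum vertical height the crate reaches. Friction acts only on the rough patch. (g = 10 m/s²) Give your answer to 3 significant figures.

h = 2.55 m

Spring energy: E₀ = ½kx² = ½(2910)(0.487)² = 345.08 J
Friction: W_f = μ_k mg d = (0.17)(9.71)(10)(5.88) = 97.06 J
Energy at base of ramp: E = 345.08 − 97.06 = 248.02 J
At max height all remaining energy is PE: mgh = E ⇒ h = E/(mg) = 248.02/(9.71 × 10) = 2.554 m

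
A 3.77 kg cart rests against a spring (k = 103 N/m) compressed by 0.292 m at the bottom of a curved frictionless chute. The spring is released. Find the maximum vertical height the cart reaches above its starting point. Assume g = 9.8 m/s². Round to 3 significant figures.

h = 0.119 m

At maximum height the cart is at rest, so ½kx² = mgh
h = kx²/(2mg) = (103)(0.292)²/(2 × 3.77 × 9.8) = 0.1189 m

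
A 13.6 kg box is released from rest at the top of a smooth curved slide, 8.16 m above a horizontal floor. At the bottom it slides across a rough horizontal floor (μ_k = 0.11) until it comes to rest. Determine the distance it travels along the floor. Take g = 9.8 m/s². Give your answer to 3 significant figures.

d = 74.2 m

Applying the work–energy principle:
At rest all PE has been dissipated by friction: mgh = μ_k m g d
d = h/μ_k = 8.16/0.11 = 74.18 m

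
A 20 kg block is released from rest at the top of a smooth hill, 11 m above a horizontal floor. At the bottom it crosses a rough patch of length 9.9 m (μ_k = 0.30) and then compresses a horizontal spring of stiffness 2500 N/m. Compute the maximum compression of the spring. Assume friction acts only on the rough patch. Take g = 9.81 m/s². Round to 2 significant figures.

x = 1.1 m

Initial energy: E₁ = mgh = (20)(9.81)(11) = 2158.2 J
Friction removes W_f = μ_k mg d = (0.30)(20)(9.81)(9.9) = 582.7 J
Energy reaching the spring: E = 2158.2 − 582.7 = 1575.5 J
At max compression ½kx² = E ⇒ x = √(2E/k) = √(2 × 1575.5/2500) = 1.123 m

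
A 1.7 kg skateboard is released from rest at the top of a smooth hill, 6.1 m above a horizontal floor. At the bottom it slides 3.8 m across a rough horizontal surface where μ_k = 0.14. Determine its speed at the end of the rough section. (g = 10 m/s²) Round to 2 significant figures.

Energy at the top = energy at the end + work done against friction:
mgh = ½mv² + μ_k m g d
W_f = μ_k mg d = (0.14)(1.7)(10)(3.8) = 9.044 J
½mv² = mgh − W_f = 103.70 − 9.044 = 94.656 J
v = √(2 × 94.656/1.7) = 10.55 m/s

v = 11 m/s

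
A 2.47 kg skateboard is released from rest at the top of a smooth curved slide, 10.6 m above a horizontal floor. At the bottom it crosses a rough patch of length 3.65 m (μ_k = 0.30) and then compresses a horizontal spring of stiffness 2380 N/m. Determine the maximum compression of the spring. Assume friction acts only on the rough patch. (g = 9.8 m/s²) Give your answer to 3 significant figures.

x = 0.440 m

Initial energy: E₁ = mgh = (2.47)(9.8)(10.6) = 256.58 J
Friction removes W_f = μ_k mg d = (0.30)(2.47)(9.8)(3.65) = 26.51 J
Energy reaching the spring: E = 256.58 − 26.51 = 230.08 J
At max compression ½kx² = E ⇒ x = √(2E/k) = √(2 × 230.08/2380) = 0.4397 m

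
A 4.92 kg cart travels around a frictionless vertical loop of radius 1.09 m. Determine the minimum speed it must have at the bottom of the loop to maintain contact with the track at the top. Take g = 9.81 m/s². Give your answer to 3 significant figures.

v = 7.31 m/s

At the top: mg = mv_top²/r ⇒ v_top² = gr = 10.69 m²/s²
Energy from bottom to top (height 2r): ½mv_bot² = ½mv_top² + mg(2r)
v_bot² = gr + 4gr = 5gr = 53.46
v_bot = √(5gr) = 7.312 m/s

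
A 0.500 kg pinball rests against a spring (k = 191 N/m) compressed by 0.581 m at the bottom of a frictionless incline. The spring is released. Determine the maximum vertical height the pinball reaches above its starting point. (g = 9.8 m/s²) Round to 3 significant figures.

h = 6.58 m

All spring PE becomes gravitational PE at the highest point: ½kx² = mgh
h = kx²/(2mg) = (191)(0.581)²/(2 × 0.500 × 9.8) = 6.579 m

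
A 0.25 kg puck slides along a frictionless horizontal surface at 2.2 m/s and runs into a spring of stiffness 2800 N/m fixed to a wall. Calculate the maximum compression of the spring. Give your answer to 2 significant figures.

x = 0.021 m

Conservation of energy between contact and max compression: ½mv² = ½kx²
x = v√(m/k) = 2.2 × √(0.25/2800) = 0.02079 m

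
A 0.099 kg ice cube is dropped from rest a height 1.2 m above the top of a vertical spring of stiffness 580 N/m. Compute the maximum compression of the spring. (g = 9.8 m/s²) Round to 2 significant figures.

Measuring PE from the top of the relaxed spring, at max compression the cube has dropped H + x with zero KE, so:
mg(H + x) = ½kx²
½(580)x² − (0.099)(9.8)x − (0.099)(9.8)(1.2) = 0
290.0x² − 0.9702x − 1.164 = 0
x = [0.9702 + √(0.9413 + 1350.5)]/(2 × 290.0) = 0.06506 m

x = 0.065 m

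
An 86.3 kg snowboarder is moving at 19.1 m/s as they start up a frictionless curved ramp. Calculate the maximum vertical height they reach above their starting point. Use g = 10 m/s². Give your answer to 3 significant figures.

h = 18.2 m

By energy conservation, ½mv² = mgh
h = v²/(2g) = 19.1²/(2 × 10) = 18.24 m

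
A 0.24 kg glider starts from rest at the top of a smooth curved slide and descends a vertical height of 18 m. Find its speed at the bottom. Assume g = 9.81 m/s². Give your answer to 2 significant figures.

v = 19 m/s

Energy conservation between the two points: mgh = ½mv²
v = √(2gh) = √(2 × 9.81 × 18) = √353.16 = 18.79 m/s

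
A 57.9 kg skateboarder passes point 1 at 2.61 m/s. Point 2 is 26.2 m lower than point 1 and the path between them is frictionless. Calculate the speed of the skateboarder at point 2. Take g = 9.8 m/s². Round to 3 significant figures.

v = 22.8 m/s

Equating total energy at the two states: ½mv₀² + mgh = ½mv²
The mass cancels from both sides.
v² = v₀² + 2gh = (2.61)² + 2(9.8)(26.2) = 520.33
v = √520.33 = 22.81 m/s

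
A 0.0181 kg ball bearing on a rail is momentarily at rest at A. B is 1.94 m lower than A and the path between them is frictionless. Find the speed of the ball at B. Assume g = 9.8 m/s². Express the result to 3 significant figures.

v = 6.17 m/s

Mechanical energy is conserved (no friction): mgh = ½mv²
v = √(2gh) = √(2 × 9.8 × 1.94) = √38.024 = 6.166 m/s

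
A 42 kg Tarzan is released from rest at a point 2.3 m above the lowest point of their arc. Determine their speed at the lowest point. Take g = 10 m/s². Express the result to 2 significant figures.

Energy conservation between the two points: mgh = ½mv²
v = √(2gh) = √(2 × 10 × 2.3) = √46.000 = 6.782 m/s

v = 6.8 m/s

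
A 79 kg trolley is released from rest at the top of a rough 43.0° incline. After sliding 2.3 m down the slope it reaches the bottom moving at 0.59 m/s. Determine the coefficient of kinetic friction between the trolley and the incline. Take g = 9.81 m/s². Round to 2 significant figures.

μ_k = 0.92

Energy balance down the incline: mg L sinθ − ½mv² = μ_k (mg cosθ) L
mgL sinθ = 1215.6 J; ½mv² = 13.750 J
W_f = 1215.6 − 13.750 = 1202 J
μ_k = W_f/(mg cosθ · L) = 1202/(566.8 × 2.3) = 0.9220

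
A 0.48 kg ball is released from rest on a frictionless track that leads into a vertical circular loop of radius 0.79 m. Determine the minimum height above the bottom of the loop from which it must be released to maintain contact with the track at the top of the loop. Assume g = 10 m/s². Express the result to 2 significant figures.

At the top, for minimum speed gravity alone supplies the centripetal force: mg = mv_top²/r ⇒ v_top² = gr = 7.900 m²/s²
Energy conservation from release height h to the top (height 2r): mgh = ½mv_top² + mg(2r)
h = v_top²/(2g) + 2r = r/2 + 2r = 5r/2 = 1.975 m

h = 2.0 m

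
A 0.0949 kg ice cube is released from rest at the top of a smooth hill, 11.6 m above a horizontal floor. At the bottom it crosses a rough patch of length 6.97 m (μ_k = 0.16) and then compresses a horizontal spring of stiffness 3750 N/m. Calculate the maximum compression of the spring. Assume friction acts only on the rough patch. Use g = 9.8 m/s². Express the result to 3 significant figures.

Initial energy: E₁ = mgh = (0.0949)(9.8)(11.6) = 10.788 J
Friction removes W_f = μ_k mg d = (0.16)(0.0949)(9.8)(6.97) = 1.037 J
Energy reaching the spring: E = 10.788 − 1.037 = 9.7511 J
At max compression ½kx² = E ⇒ x = √(2E/k) = √(2 × 9.7511/3750) = 0.07211 m

x = 0.0721 m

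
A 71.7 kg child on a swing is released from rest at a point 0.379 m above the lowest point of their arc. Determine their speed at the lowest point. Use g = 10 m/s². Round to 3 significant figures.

Equating total energy at the two states: mgh = ½mv²
v = √(2gh) = √(2 × 10 × 0.379) = √7.5800 = 2.753 m/s

v = 2.75 m/s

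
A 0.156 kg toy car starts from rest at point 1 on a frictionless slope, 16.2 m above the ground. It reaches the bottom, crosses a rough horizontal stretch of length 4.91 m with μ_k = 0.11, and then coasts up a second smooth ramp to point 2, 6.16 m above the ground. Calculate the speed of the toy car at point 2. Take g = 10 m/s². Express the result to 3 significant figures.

v = 13.8 m/s

Energy at 1: mgh₁ = (0.156)(10)(16.2) = 25.272 J
Friction loss: W_f = μ_k mg d = 0.8426 J
At 2: ½mv² + mgh₂ = mgh₁ − W_f
½mv² = 25.272 − 0.8426 − 9.6096 = 14.820 J
v = √(2 × 14.820/0.156) = 13.78 m/s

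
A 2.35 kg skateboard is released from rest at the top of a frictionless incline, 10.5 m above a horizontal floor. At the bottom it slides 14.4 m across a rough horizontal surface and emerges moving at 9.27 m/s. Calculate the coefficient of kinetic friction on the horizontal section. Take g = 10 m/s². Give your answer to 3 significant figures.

μ_k = 0.431

Energy bookkeeping (friction removes W_f = μ_k N d):
mgh = ½mv² + μ_k m g d
mgh = 246.75 J; ½mv² = 100.97 J
W_f = 246.75 − 100.97 = 145.8 J
μ_k = W_f/(mg·d) = 145.8/(23.50 × 14.4) = 0.4308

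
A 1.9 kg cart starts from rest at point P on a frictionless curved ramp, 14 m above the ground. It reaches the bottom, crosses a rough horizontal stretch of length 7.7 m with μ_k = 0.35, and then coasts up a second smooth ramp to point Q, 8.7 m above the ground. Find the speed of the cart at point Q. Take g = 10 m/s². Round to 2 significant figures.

v = 7.2 m/s

Energy at P: mgh₁ = (1.9)(10)(14) = 266.00 J
Friction loss: W_f = μ_k mg d = 51.20 J
At Q: ½mv² + mgh₂ = mgh₁ − W_f
½mv² = 266.00 − 51.20 − 165.30 = 49.495 J
v = √(2 × 49.495/1.9) = 7.218 m/s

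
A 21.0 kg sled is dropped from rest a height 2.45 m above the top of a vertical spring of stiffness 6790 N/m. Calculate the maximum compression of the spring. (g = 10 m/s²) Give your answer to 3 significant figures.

Let x be the compression. The total drop is H + x, and the sled is instantaneously at rest at max compression, so energy conservation gives:
mg(H + x) = ½kx²
½(6790)x² − (21.0)(10)x − (21.0)(10)(2.45) = 0
3395x² − 210.0x − 514.5 = 0
x = [210.0 + √(44100 + 6.9869e+06)]/(2 × 3395) = 0.4214 m

x = 0.421 m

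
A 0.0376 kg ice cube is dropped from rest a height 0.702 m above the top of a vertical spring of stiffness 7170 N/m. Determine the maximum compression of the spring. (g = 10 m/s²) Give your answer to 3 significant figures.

x = 0.00863 m

Take the reference level at the top of the uncompressed spring. At max compression the cube has fallen H + x and is momentarily at rest:
mg(H + x) = ½kx²
½(7170)x² − (0.0376)(10)x − (0.0376)(10)(0.702) = 0
3585x² − 0.3760x − 0.2640 = 0
x = [0.3760 + √(0.1414 + 3785.1)]/(2 × 3585) = 0.008633 m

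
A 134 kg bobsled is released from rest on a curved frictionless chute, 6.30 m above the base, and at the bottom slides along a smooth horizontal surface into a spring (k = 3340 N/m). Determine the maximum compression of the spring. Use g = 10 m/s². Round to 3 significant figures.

x = 2.25 m

Gravitational PE at the top equals spring PE at max compression: mgh = ½kx²
x = √(2mgh/k) = √(2 × 134 × 10 × 6.30 / 3340) = 2.248 m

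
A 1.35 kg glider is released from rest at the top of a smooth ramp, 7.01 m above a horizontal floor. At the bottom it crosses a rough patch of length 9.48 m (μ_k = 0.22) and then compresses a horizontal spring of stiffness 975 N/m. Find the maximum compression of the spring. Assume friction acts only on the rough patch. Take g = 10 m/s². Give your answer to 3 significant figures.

x = 0.369 m

Initial energy: E₁ = mgh = (1.35)(10)(7.01) = 94.635 J
Friction removes W_f = μ_k mg d = (0.22)(1.35)(10)(9.48) = 28.16 J
Energy reaching the spring: E = 94.635 − 28.16 = 66.479 J
At max compression ½kx² = E ⇒ x = √(2E/k) = √(2 × 66.479/975) = 0.3693 m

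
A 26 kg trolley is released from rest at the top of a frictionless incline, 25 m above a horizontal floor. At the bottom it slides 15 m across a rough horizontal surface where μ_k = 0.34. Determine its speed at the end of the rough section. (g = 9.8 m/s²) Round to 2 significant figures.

Energy at the top = energy at the end + work done against friction:
mgh = ½mv² + μ_k m g d
W_f = μ_k mg d = (0.34)(26)(9.8)(15) = 1299 J
½mv² = mgh − W_f = 6370.0 − 1299 = 5070.5 J
v = √(2 × 5070.5/26) = 19.75 m/s

v = 20 m/s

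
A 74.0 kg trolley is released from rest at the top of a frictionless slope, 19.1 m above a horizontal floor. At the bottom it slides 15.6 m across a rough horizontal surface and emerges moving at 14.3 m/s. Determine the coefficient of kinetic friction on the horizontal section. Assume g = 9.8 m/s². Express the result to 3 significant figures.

Energy bookkeeping (friction removes W_f = μ_k N d):
mgh = ½mv² + μ_k m g d
mgh = 13851 J; ½mv² = 7566.1 J
W_f = 13851 − 7566.1 = 6285 J
μ_k = W_f/(mg·d) = 6285/(725.2 × 15.6) = 0.5556

μ_k = 0.556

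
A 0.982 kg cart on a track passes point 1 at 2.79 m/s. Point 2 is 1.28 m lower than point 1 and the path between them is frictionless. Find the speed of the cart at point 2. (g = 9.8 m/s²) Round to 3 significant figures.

Mechanical energy is conserved (no friction): ½mv₀² + mgh = ½mv²
v² = v₀² + 2gh = (2.79)² + 2(9.8)(1.28) = 32.872
v = √32.872 = 5.733 m/s

v = 5.73 m/s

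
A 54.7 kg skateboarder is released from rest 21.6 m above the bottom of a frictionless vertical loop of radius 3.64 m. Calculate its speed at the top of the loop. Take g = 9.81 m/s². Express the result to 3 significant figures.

v = 16.8 m/s

Energy conservation: mgh = ½mv_top² + mg(2r)
v_top² = 2g(h − 2r) = 2(9.81)(21.6 − 7.280) = 281.0
v_top = 16.76 m/s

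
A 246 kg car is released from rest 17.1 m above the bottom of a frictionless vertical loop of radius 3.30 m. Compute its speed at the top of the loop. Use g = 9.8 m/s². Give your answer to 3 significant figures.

v = 14.3 m/s

Energy conservation: mgh = ½mv_top² + mg(2r)
v_top² = 2g(h − 2r) = 2(9.8)(17.1 − 6.600) = 205.8
v_top = 14.35 m/s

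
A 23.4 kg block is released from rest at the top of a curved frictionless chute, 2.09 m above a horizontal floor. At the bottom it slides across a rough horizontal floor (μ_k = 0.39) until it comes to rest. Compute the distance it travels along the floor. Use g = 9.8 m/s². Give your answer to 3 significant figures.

Energy at the top = energy at the end + work done against friction:
At rest all PE has been dissipated by friction: mgh = μ_k m g d
d = h/μ_k = 2.09/0.39 = 5.359 m

d = 5.36 m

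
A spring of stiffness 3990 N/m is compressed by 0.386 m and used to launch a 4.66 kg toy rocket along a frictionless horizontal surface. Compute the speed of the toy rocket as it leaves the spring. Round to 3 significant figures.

The toy rocket leaves the spring when the spring is at natural length, so ½kx² = ½mv²
v = x√(k/m) = 0.386 × √(3990/4.66) = 11.29 m/s

v = 11.3 m/s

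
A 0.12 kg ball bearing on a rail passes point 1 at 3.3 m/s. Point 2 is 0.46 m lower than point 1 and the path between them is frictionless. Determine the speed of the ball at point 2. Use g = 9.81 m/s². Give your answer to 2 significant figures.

By conservation of mechanical energy, ½mv₀² + mgh = ½mv²
v² = v₀² + 2gh = (3.3)² + 2(9.81)(0.46) = 19.915
v = √19.915 = 4.463 m/s

v = 4.5 m/s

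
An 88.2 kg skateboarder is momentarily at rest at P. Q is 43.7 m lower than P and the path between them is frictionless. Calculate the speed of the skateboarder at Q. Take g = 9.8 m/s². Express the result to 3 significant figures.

v = 29.3 m/s

Mechanical energy is conserved (no friction): mgh = ½mv²
v = √(2gh) = √(2 × 9.8 × 43.7) = √856.52 = 29.27 m/s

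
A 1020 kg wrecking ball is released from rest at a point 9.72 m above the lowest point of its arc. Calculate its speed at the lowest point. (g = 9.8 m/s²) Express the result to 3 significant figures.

v = 13.8 m/s

Equating total energy at the two states: mgh = ½mv²
The mass cancels from both sides.
v = √(2gh) = √(2 × 9.8 × 9.72) = √190.51 = 13.80 m/s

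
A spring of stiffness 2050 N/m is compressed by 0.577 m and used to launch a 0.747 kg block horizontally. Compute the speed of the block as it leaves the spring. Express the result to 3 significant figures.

v = 30.2 m/s

Spring PE converts entirely to kinetic energy: ½kx² = ½mv²
v = x√(k/m) = 0.577 × √(2050/0.747) = 30.23 m/s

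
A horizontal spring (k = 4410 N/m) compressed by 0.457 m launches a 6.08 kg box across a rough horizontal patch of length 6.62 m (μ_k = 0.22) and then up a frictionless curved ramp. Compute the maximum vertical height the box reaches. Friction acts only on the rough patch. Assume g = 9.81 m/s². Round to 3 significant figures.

Spring energy: E₀ = ½kx² = ½(4410)(0.457)² = 460.51 J
Friction: W_f = μ_k mg d = (0.22)(6.08)(9.81)(6.62) = 86.87 J
Energy at base of ramp: E = 460.51 − 86.87 = 373.65 J
At max height all remaining energy is PE: mgh = E ⇒ h = E/(mg) = 373.65/(6.08 × 9.81) = 6.265 m

h = 6.26 m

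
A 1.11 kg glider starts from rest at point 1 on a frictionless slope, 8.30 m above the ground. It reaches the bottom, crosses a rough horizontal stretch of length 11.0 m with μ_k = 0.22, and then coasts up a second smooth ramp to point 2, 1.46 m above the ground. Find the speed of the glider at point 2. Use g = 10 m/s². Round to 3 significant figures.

v = 9.40 m/s

Energy at 1: mgh₁ = (1.11)(10)(8.30) = 92.130 J
Friction loss: W_f = μ_k mg d = 26.86 J
At 2: ½mv² + mgh₂ = mgh₁ − W_f
½mv² = 92.130 − 26.86 − 16.206 = 49.062 J
v = √(2 × 49.062/1.11) = 9.402 m/s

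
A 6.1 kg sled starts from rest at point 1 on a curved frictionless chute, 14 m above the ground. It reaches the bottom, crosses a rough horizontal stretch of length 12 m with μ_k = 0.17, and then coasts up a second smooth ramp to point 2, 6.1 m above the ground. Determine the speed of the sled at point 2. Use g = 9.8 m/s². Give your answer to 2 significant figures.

Energy at 1: mgh₁ = (6.1)(9.8)(14) = 836.92 J
Friction loss: W_f = μ_k mg d = 122.0 J
At 2: ½mv² + mgh₂ = mgh₁ − W_f
½mv² = 836.92 − 122.0 − 364.66 = 350.31 J
v = √(2 × 350.31/6.1) = 10.72 m/s

v = 11 m/s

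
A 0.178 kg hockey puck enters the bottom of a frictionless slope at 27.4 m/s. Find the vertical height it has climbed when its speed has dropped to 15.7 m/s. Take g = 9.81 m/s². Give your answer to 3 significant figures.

Energy balance between the two points: ½mv₁² = ½mv₂² + mgh
h = (v₁² − v₂²)/(2g) = (27.4² − 15.7²)/(2 × 9.81) = 25.70 m

h = 25.7 m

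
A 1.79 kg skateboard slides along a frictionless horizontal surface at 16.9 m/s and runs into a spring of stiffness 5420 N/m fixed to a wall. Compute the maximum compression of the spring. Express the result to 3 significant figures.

x = 0.307 m

At max compression the skateboard is momentarily at rest: ½mv² = ½kx²
x = v√(m/k) = 16.9 × √(1.79/5420) = 0.3071 m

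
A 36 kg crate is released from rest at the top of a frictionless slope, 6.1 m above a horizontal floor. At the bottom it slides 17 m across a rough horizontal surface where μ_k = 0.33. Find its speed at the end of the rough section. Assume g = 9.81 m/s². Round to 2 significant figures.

v = 3.1 m/s

Applying the work–energy principle:
mgh = ½mv² + μ_k m g d
W_f = μ_k mg d = (0.33)(36)(9.81)(17) = 1981 J
½mv² = mgh − W_f = 2154.3 − 1981 = 173.05 J
v = √(2 × 173.05/36) = 3.101 m/s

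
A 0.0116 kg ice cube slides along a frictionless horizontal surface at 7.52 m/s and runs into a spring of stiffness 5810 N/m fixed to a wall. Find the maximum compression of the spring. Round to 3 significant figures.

Conservation of energy between contact and max compression: ½mv² = ½kx²
x = v√(m/k) = 7.52 × √(0.0116/5810) = 0.01063 m

x = 0.0106 m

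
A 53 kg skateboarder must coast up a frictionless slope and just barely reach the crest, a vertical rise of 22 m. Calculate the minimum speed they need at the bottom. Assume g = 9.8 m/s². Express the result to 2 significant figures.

v = 21 m/s

At the top they are momentarily at rest, so all KE converts to PE: ½mv² = mgh
v = √(2gh) = √(2 × 9.8 × 22) = 20.77 m/s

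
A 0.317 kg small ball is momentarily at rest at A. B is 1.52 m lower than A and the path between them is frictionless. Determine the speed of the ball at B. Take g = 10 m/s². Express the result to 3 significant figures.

Equating total energy at the two states: mgh = ½mv²
v = √(2gh) = √(2 × 10 × 1.52) = √30.400 = 5.514 m/s

v = 5.51 m/s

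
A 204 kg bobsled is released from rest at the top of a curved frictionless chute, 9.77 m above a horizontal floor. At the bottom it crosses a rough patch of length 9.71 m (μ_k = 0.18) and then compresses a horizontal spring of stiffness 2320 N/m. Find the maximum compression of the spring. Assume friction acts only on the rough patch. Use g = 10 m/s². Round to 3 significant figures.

Initial energy: E₁ = mgh = (204)(10)(9.77) = 19931 J
Friction removes W_f = μ_k mg d = (0.18)(204)(10)(9.71) = 3566 J
Energy reaching the spring: E = 19931 − 3566 = 16365 J
At max compression ½kx² = E ⇒ x = √(2E/k) = √(2 × 16365/2320) = 3.756 m

x = 3.76 m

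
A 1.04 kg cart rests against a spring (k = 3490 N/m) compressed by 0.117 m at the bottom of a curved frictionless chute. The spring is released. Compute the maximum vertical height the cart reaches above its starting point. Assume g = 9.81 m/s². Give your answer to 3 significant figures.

All spring PE becomes gravitational PE at the highest point: ½kx² = mgh
h = kx²/(2mg) = (3490)(0.117)²/(2 × 1.04 × 9.81) = 2.341 m

h = 2.34 m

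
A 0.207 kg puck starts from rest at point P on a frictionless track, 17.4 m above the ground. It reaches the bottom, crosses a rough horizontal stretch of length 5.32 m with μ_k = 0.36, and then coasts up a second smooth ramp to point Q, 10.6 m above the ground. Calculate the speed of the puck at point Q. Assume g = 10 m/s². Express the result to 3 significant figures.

v = 9.88 m/s

Energy at P: mgh₁ = (0.207)(10)(17.4) = 36.018 J
Friction loss: W_f = μ_k mg d = 3.964 J
At Q: ½mv² + mgh₂ = mgh₁ − W_f
½mv² = 36.018 − 3.964 − 21.942 = 10.112 J
v = √(2 × 10.112/0.207) = 9.884 m/s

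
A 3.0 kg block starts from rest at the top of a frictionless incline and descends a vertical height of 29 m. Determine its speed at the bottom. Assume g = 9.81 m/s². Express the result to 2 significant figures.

v = 24 m/s

By conservation of mechanical energy, mgh = ½mv²
The mass cancels from both sides.
v = √(2gh) = √(2 × 9.81 × 29) = √568.98 = 23.85 m/s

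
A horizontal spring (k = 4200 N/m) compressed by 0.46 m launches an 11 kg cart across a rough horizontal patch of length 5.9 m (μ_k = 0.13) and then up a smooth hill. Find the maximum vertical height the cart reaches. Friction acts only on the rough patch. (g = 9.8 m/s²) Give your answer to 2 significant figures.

h = 3.4 m

Spring energy: E₀ = ½kx² = ½(4200)(0.46)² = 444.36 J
Friction: W_f = μ_k mg d = (0.13)(11)(9.8)(5.9) = 82.68 J
Energy at base of ramp: E = 444.36 − 82.68 = 361.68 J
At max height all remaining energy is PE: mgh = E ⇒ h = E/(mg) = 361.68/(11 × 9.8) = 3.355 m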